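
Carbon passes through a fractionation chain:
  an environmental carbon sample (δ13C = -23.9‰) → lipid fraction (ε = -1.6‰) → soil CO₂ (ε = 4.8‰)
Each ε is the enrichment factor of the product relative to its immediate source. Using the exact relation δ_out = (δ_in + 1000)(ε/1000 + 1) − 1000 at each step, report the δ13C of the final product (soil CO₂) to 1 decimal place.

step 1: δ = (-23.90 + 1000)·(-1.6/1000 + 1) − 1000 = -25.46‰
step 2: δ = (-25.46 + 1000)·(4.8/1000 + 1) − 1000 = -20.78‰

-20.8‰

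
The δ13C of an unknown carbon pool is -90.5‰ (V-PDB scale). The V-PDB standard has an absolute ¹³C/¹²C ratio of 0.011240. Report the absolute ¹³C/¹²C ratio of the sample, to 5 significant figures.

R_sample = R_standard × (δ13C/1000 + 1)
R_sample = 0.011240 × (-90.5/1000 + 1) = 0.011240 × 0.909500
R_sample = 0.0102228

0.010223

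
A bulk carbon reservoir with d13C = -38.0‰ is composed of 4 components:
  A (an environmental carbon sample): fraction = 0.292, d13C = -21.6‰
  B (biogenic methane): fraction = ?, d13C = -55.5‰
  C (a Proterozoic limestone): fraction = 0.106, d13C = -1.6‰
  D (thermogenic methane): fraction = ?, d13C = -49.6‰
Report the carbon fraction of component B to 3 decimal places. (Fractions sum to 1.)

Let f_B and f_D be the unknown fractions; fractions sum to 1 so f_B + f_D = 0.602.
Mass balance: Σ fᵢ·δᵢ = δ_bulk ⇒ f_B·(-55.5) + f_D·(-49.6) = -38.0 − (-6.477) = -31.523
Substitute f_D = 0.602 − f_B:
f_B·(-55.5 − -49.6) = -31.523 − 0.602×(-49.6) = -1.664
f_B = -1.664 / -5.9 = 0.2820

0.282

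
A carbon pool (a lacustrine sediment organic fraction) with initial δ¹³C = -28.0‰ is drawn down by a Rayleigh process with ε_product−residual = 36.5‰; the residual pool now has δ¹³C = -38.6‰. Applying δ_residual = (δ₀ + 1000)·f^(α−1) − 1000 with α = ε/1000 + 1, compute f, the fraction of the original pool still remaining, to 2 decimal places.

α − 1 = ε/1000 = 0.0365
(δ_res + 1000)/(δ₀ + 1000) = (-38.6 + 1000)/(-28.0 + 1000) = 961.4/972.0 = 0.989095
f = 0.989095^(1/0.0365) = exp(ln(0.989095)/0.0365) = exp(-0.01097/0.0365)
f = exp(-0.3004) = 0.7405

0.74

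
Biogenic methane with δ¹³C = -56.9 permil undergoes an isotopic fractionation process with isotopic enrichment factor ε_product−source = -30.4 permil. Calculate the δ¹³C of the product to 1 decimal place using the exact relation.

-85.6 permil

Exactly, δ_product = (δ_source + 1000)·(ε/1000 + 1) − 1000.
δ_product = (-56.9 + 1000) × (-30.4/1000 + 1) − 1000
δ_product = -85.57 permil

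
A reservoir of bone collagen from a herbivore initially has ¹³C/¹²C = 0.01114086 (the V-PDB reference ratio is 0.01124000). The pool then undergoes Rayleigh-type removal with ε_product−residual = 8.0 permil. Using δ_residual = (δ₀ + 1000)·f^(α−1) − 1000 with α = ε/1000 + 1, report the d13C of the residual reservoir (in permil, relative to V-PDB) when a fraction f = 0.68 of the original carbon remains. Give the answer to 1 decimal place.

-11.9 permil

δ₀ = (0.01114086/0.01124000 − 1)×1000 = (0.991180 − 1)×1000 = -8.820 permil
α − 1 = ε/1000 = 0.0080
f^(α−1) = 0.68^(0.0080) = 0.996919
δ_res = (-8.820 + 1000) × 0.996919 − 1000 = 988.126 − 1000 = -11.87 permil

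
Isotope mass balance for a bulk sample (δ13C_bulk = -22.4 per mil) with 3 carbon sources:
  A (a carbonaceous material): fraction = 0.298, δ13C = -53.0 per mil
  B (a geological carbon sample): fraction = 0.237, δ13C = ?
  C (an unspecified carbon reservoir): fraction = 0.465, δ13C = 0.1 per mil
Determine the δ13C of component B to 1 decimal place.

-28.1 per mil

Isotope mass balance: δ_bulk = Σ fᵢ·δᵢ.
-22.4 = 0.298×(-53.0) + 0.237×δ_B + 0.465×(0.1)
0.237·δ_B = -22.4 − (-15.747) = -6.652
δ_B = -6.652 / 0.237 = -28.07 per mil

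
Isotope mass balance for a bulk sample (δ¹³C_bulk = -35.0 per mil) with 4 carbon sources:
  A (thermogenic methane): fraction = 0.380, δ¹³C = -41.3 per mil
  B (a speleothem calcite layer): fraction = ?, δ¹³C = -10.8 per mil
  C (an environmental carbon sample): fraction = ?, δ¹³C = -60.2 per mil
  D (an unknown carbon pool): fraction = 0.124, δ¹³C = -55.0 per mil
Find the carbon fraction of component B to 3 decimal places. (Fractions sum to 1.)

0.352

Let f_B and f_C be the unknown fractions; fractions sum to 1 so f_B + f_C = 0.496.
Mass balance: Σ fᵢ·δᵢ = δ_bulk ⇒ f_B·(-10.8) + f_C·(-60.2) = -35.0 − (-22.514) = -12.486
Substitute f_C = 0.496 − f_B:
f_B·(-10.8 − -60.2) = -12.486 − 0.496×(-60.2) = 17.373
f_B = 17.373 / 49.4 = 0.3517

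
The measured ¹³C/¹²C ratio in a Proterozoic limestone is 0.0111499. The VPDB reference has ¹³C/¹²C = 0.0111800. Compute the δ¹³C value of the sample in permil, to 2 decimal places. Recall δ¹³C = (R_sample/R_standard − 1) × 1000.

-2.69 permil

δ¹³C = (R_sample / R_standard − 1) × 1000
R_sample / R_standard = 0.0111499 / 0.0111800 = 0.997308
δ¹³C = (0.997308 − 1) × 1000 = -2.692 permil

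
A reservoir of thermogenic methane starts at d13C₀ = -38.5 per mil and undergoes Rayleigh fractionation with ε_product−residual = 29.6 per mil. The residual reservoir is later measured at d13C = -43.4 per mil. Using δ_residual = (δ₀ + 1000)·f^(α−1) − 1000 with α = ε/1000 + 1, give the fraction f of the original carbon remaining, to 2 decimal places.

α − 1 = ε/1000 = 0.0296
(δ_res + 1000)/(δ₀ + 1000) = (-43.4 + 1000)/(-38.5 + 1000) = 956.6/961.5 = 0.994904
f = 0.994904^(1/0.0296) = exp(ln(0.994904)/0.0296) = exp(-0.00511/0.0296)
f = exp(-0.1726) = 0.8415

0.84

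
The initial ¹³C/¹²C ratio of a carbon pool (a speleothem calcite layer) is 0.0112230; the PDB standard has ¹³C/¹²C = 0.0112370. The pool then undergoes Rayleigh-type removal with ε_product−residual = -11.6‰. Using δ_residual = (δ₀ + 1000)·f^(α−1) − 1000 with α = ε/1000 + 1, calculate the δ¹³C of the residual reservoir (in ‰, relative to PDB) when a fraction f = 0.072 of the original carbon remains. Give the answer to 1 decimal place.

29.7‰

δ₀ = (0.0112230/0.0112370 − 1)×1000 = (0.998754 − 1)×1000 = -1.246‰
α − 1 = ε/1000 = -0.0116
f^(α−1) = 0.072^(-0.0116) = 1.030991
δ_res = (-1.246 + 1000) × 1.030991 − 1000 = 1029.707 − 1000 = 29.71‰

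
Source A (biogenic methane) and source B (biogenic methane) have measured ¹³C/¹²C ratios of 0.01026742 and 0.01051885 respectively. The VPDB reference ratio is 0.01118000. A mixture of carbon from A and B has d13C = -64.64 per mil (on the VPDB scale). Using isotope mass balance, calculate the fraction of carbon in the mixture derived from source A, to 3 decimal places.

0.245

δ_A = (0.01026742/0.01118000 − 1)×1000 = (0.918374 − 1)×1000 = -81.626 per mil
δ_B = (0.01051885/0.01118000 − 1)×1000 = (0.940863 − 1)×1000 = -59.137 per mil
f_A = (δ_mix − δ_B)/(δ_A − δ_B) = (-64.64 − (-59.137))/(-81.626 − (-59.137))
f_A = -5.503 / -22.489 = 0.2447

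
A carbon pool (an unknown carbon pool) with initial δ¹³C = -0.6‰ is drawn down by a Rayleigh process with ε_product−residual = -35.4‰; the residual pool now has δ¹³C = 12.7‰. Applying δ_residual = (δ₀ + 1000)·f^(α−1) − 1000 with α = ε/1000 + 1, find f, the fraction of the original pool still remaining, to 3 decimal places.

α − 1 = ε/1000 = -0.0354
(δ_res + 1000)/(δ₀ + 1000) = (12.7 + 1000)/(-0.6 + 1000) = 1012.7/999.4 = 1.013308
f = 1.013308^(1/-0.0354) = exp(ln(1.013308)/-0.0354) = exp(0.01322/-0.0354)
f = exp(-0.3735) = 0.6884

0.688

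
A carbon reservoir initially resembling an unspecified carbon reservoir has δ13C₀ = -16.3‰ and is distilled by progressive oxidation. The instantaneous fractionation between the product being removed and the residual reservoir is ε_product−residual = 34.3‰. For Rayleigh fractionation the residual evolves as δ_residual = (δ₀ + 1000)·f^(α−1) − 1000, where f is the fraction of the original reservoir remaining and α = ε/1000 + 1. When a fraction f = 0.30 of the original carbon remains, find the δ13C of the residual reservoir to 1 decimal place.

Rayleigh residual: δ_res = (δ₀ + 1000)·f^(α−1) − 1000
α = ε/1000 + 1 = 1.03430, so α − 1 = 0.03430
f^(α−1) = 0.30^(0.03430) = 0.959545
δ_res = (-16.3 + 1000) × 0.959545 − 1000 = 943.904 − 1000 = -56.10‰

-56.1‰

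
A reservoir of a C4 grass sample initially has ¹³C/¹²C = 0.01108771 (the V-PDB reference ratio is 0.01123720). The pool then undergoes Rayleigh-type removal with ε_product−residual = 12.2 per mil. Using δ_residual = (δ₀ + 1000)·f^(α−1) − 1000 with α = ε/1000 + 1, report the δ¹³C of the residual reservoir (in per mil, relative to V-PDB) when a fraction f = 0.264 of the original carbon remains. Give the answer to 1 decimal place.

-29.2 per mil

δ₀ = (0.01108771/0.01123720 − 1)×1000 = (0.986697 − 1)×1000 = -13.303 per mil
α − 1 = ε/1000 = 0.0122
f^(α−1) = 0.264^(0.0122) = 0.983883
δ_res = (-13.303 + 1000) × 0.983883 − 1000 = 970.795 − 1000 = -29.21 per mil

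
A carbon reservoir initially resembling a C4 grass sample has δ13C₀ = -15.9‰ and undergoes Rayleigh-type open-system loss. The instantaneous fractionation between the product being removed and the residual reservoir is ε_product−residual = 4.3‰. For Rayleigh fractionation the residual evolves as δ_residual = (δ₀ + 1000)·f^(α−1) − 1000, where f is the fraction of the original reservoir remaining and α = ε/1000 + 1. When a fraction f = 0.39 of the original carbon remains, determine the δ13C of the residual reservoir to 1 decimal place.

Rayleigh residual: δ_res = (δ₀ + 1000)·f^(α−1) − 1000
α = ε/1000 + 1 = 1.00430, so α − 1 = 0.00430
f^(α−1) = 0.39^(0.00430) = 0.995959
δ_res = (-15.9 + 1000) × 0.995959 − 1000 = 980.124 − 1000 = -19.88‰

-19.9‰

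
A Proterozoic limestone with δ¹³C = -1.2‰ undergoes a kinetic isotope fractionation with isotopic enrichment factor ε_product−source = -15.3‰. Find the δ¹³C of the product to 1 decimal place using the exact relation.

Exactly, δ_product = (δ_source + 1000)·(ε/1000 + 1) − 1000.
δ_product = (-1.2 + 1000) × (-15.3/1000 + 1) − 1000
δ_product = -16.48‰

-16.5‰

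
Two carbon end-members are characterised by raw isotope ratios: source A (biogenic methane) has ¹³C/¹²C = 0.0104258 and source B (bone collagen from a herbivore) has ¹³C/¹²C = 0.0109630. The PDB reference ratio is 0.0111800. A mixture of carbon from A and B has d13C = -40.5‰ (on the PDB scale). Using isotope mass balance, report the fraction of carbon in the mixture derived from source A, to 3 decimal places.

δ_A = (0.0104258/0.0111800 − 1)×1000 = (0.932540 − 1)×1000 = -67.460‰
δ_B = (0.0109630/0.0111800 − 1)×1000 = (0.980590 − 1)×1000 = -19.410‰
f_A = (δ_mix − δ_B)/(δ_A − δ_B) = (-40.5 − (-19.410))/(-67.460 − (-19.410))
f_A = -21.090 / -48.050 = 0.4389

0.439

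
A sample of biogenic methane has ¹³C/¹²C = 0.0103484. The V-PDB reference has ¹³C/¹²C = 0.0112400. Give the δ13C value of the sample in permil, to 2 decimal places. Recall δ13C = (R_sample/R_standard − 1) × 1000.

δ13C = (R_sample / R_standard − 1) × 1000
R_sample / R_standard = 0.0103484 / 0.0112400 = 0.920676
δ13C = (0.920676 − 1) × 1000 = -79.324 permil

-79.32 permil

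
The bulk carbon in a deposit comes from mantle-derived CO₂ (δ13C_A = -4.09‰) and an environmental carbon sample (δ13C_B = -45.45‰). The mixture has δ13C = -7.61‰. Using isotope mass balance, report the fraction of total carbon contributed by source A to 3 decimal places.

δ_mix = f_A·δ_A + (1 − f_A)·δ_B  ⇒  f_A = (δ_mix − δ_B)/(δ_A − δ_B)
f_A = (-7.61 − (-45.45)) / (-4.09 − (-45.45))
f_A = 37.84 / 41.36 = 0.9149

0.915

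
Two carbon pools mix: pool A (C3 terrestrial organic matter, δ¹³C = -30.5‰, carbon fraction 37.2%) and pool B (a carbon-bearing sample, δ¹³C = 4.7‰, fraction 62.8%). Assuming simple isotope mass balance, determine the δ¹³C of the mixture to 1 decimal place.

δ_mix = f_A·δ_A + f_B·δ_B
δ_mix = 0.372 × (-30.5) + 0.628 × (4.7)
δ_mix = -11.35 + 2.95 = -8.39‰

-8.4‰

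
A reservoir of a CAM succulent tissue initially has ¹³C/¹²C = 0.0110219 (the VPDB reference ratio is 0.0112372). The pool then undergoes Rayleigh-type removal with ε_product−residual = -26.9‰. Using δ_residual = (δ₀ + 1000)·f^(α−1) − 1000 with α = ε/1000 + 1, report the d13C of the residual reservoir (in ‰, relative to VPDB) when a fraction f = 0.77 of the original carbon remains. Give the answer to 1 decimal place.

δ₀ = (0.0110219/0.0112372 − 1)×1000 = (0.980840 − 1)×1000 = -19.160‰
α − 1 = ε/1000 = -0.0269
f^(α−1) = 0.77^(-0.0269) = 1.007055
δ_res = (-19.160 + 1000) × 1.007055 − 1000 = 987.761 − 1000 = -12.24‰

-12.2‰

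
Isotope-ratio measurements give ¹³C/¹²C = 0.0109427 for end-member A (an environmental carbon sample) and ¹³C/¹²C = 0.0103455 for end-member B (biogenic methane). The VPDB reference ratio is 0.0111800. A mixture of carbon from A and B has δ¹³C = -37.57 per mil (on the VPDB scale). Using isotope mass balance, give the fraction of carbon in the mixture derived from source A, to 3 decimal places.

0.694

δ_A = (0.0109427/0.0111800 − 1)×1000 = (0.978775 − 1)×1000 = -21.225 per mil
δ_B = (0.0103455/0.0111800 − 1)×1000 = (0.925358 − 1)×1000 = -74.642 per mil
f_A = (δ_mix − δ_B)/(δ_A − δ_B) = (-37.57 − (-74.642))/(-21.225 − (-74.642))
f_A = 37.072 / 53.417 = 0.6940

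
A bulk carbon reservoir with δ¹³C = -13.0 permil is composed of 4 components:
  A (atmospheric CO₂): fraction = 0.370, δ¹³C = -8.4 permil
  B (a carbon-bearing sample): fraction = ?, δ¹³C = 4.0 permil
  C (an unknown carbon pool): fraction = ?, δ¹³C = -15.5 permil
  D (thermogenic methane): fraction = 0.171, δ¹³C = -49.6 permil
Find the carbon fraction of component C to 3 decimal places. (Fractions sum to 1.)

0.166

Let f_C and f_B be the unknown fractions; fractions sum to 1 so f_C + f_B = 0.459.
Mass balance: Σ fᵢ·δᵢ = δ_bulk ⇒ f_C·(-15.5) + f_B·(4.0) = -13.0 − (-11.590) = -1.410
Substitute f_B = 0.459 − f_C:
f_C·(-15.5 − 4.0) = -1.410 − 0.459×(4.0) = -3.246
f_C = -3.246 / -19.5 = 0.1665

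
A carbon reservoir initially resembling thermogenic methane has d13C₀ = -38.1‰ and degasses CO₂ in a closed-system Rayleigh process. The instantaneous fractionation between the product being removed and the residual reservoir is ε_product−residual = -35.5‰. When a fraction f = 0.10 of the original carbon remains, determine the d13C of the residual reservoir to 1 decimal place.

Rayleigh residual: δ_res = (δ₀ + 1000)·f^(α−1) − 1000
α = ε/1000 + 1 = 0.96450, so α − 1 = -0.03550
f^(α−1) = 0.10^(-0.03550) = 1.085176
δ_res = (-38.1 + 1000) × 1.085176 − 1000 = 1043.830 − 1000 = 43.83‰

43.8‰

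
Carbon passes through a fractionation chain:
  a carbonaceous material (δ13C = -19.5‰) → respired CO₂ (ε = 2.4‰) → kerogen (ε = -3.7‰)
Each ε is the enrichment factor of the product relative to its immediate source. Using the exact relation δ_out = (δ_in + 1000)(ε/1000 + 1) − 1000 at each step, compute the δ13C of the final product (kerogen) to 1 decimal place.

-20.8‰

step 1: δ = (-19.50 + 1000)·(2.4/1000 + 1) − 1000 = -17.15‰
step 2: δ = (-17.15 + 1000)·(-3.7/1000 + 1) − 1000 = -20.78‰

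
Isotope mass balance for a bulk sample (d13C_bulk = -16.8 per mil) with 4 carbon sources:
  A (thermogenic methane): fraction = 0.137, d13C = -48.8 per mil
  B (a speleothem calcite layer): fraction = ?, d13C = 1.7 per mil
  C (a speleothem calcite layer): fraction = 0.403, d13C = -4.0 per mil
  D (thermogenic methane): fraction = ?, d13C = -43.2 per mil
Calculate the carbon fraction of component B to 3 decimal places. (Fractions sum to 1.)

Let f_B and f_D be the unknown fractions; fractions sum to 1 so f_B + f_D = 0.460.
Mass balance: Σ fᵢ·δᵢ = δ_bulk ⇒ f_B·(1.7) + f_D·(-43.2) = -16.8 − (-8.298) = -8.502
Substitute f_D = 0.460 − f_B:
f_B·(1.7 − -43.2) = -8.502 − 0.460×(-43.2) = 11.370
f_B = 11.370 / 44.9 = 0.2532

0.253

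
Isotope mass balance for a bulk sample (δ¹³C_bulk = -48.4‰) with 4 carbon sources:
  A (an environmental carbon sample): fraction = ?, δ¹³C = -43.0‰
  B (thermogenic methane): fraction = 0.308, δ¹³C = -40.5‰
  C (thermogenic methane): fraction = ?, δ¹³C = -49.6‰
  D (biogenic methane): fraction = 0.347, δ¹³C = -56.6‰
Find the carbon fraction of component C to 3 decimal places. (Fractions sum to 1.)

Let f_C and f_A be the unknown fractions; fractions sum to 1 so f_C + f_A = 0.345.
Mass balance: Σ fᵢ·δᵢ = δ_bulk ⇒ f_C·(-49.6) + f_A·(-43.0) = -48.4 − (-32.114) = -16.286
Substitute f_A = 0.345 − f_C:
f_C·(-49.6 − -43.0) = -16.286 − 0.345×(-43.0) = -1.451
f_C = -1.451 / -6.6 = 0.2198

0.220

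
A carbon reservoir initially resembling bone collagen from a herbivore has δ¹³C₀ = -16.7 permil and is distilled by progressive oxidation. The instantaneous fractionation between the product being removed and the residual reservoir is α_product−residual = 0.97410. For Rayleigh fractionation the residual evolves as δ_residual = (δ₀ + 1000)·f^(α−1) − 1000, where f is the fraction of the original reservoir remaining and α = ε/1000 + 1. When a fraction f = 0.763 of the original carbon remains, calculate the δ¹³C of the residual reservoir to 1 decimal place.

-9.8 permil

Rayleigh residual: δ_res = (δ₀ + 1000)·f^(α−1) − 1000
α − 1 = -0.02590
f^(α−1) = 0.763^(-0.02590) = 1.007030
δ_res = (-16.7 + 1000) × 1.007030 − 1000 = 990.213 − 1000 = -9.79 permil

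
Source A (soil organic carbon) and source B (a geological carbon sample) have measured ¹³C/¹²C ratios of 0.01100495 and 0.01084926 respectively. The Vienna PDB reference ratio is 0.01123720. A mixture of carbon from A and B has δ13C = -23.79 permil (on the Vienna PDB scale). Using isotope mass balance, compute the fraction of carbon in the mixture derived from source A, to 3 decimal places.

δ_A = (0.01100495/0.01123720 − 1)×1000 = (0.979332 − 1)×1000 = -20.668 permil
δ_B = (0.01084926/0.01123720 − 1)×1000 = (0.965477 − 1)×1000 = -34.523 permil
f_A = (δ_mix − δ_B)/(δ_A − δ_B) = (-23.79 − (-34.523))/(-20.668 − (-34.523))
f_A = 10.733 / 13.855 = 0.7747

0.775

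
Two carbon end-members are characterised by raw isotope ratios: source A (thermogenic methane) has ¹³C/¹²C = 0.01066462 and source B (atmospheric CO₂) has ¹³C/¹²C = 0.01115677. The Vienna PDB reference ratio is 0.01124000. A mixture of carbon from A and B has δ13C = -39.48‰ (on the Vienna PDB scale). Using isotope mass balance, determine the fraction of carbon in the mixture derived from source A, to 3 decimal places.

0.733

δ_A = (0.01066462/0.01124000 − 1)×1000 = (0.948810 − 1)×1000 = -51.190‰
δ_B = (0.01115677/0.01124000 − 1)×1000 = (0.992595 − 1)×1000 = -7.405‰
f_A = (δ_mix − δ_B)/(δ_A − δ_B) = (-39.48 − (-7.405))/(-51.190 − (-7.405))
f_A = -32.075 / -43.786 = 0.7326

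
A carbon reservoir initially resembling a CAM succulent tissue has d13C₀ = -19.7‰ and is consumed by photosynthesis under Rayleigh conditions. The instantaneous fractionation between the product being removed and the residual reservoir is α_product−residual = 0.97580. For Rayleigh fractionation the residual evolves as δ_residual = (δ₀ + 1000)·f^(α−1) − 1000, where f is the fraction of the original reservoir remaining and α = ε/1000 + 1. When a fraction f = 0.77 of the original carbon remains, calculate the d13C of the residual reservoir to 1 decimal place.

Rayleigh residual: δ_res = (δ₀ + 1000)·f^(α−1) − 1000
α − 1 = -0.02420
f^(α−1) = 0.77^(-0.02420) = 1.006345
δ_res = (-19.7 + 1000) × 1.006345 − 1000 = 986.520 − 1000 = -13.48‰

-13.5‰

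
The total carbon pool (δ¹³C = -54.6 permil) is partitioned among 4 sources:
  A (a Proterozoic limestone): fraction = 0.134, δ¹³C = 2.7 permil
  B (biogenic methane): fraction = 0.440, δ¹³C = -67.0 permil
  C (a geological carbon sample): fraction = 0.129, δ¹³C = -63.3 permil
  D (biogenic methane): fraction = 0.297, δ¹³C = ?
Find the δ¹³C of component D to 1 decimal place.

Isotope mass balance: δ_bulk = Σ fᵢ·δᵢ.
-54.6 = 0.134×(2.7) + 0.440×(-67.0) + 0.129×(-63.3) + 0.297×δ_D
0.297·δ_D = -54.6 − (-37.284) = -17.316
δ_D = -17.316 / 0.297 = -58.30 permil

-58.3 permil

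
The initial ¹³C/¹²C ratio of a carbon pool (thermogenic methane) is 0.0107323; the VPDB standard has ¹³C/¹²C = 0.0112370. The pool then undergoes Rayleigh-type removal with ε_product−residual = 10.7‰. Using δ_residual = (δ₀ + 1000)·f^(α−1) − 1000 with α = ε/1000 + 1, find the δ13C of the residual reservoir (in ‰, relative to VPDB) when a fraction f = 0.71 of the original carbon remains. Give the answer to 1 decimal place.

δ₀ = (0.0107323/0.0112370 − 1)×1000 = (0.955086 − 1)×1000 = -44.914‰
α − 1 = ε/1000 = 0.0107
f^(α−1) = 0.71^(0.0107) = 0.996342
δ_res = (-44.914 + 1000) × 0.996342 − 1000 = 951.592 − 1000 = -48.41‰

-48.4‰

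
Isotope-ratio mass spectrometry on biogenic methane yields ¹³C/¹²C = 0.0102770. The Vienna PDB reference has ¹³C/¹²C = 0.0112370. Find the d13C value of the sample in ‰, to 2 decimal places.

d13C = (R_sample / R_standard − 1) × 1000
R_sample / R_standard = 0.0102770 / 0.0112370 = 0.914568
d13C = (0.914568 − 1) × 1000 = -85.432‰

-85.43‰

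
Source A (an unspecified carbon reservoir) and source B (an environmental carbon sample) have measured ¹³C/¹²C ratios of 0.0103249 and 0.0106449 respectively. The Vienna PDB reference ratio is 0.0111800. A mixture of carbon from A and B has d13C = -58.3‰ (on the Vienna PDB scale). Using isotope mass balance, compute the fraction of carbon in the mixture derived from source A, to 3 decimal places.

0.365

δ_A = (0.0103249/0.0111800 − 1)×1000 = (0.923515 − 1)×1000 = -76.485‰
δ_B = (0.0106449/0.0111800 − 1)×1000 = (0.952138 − 1)×1000 = -47.862‰
f_A = (δ_mix − δ_B)/(δ_A − δ_B) = (-58.3 − (-47.862))/(-76.485 − (-47.862))
f_A = -10.438 / -28.623 = 0.3647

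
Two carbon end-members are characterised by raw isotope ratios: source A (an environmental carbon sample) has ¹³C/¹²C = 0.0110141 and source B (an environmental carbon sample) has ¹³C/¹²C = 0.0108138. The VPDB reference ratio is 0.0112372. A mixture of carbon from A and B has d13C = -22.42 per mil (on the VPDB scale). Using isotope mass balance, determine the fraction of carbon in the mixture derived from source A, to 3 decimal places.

δ_A = (0.0110141/0.0112372 − 1)×1000 = (0.980146 − 1)×1000 = -19.854 per mil
δ_B = (0.0108138/0.0112372 − 1)×1000 = (0.962322 − 1)×1000 = -37.678 per mil
f_A = (δ_mix − δ_B)/(δ_A − δ_B) = (-22.42 − (-37.678))/(-19.854 − (-37.678))
f_A = 15.258 / 17.825 = 0.8560

0.856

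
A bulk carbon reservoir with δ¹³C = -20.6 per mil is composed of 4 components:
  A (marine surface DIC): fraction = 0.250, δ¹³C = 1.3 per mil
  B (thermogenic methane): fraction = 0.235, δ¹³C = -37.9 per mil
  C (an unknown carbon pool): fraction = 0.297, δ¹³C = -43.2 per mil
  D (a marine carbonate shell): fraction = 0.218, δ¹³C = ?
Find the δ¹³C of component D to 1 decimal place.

Isotope mass balance: δ_bulk = Σ fᵢ·δᵢ.
-20.6 = 0.250×(1.3) + 0.235×(-37.9) + 0.297×(-43.2) + 0.218×δ_D
0.218·δ_D = -20.6 − (-21.412) = 0.812
δ_D = 0.812 / 0.218 = 3.72 per mil

3.7 per mil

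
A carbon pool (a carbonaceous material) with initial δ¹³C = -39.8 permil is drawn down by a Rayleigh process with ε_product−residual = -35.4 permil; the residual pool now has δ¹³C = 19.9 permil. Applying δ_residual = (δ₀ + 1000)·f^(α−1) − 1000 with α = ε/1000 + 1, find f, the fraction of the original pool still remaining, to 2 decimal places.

α − 1 = ε/1000 = -0.0354
(δ_res + 1000)/(δ₀ + 1000) = (19.9 + 1000)/(-39.8 + 1000) = 1019.9/960.2 = 1.062175
f = 1.062175^(1/-0.0354) = exp(ln(1.062175)/-0.0354) = exp(0.06032/-0.0354)
f = exp(-1.7039) = 0.1820

0.18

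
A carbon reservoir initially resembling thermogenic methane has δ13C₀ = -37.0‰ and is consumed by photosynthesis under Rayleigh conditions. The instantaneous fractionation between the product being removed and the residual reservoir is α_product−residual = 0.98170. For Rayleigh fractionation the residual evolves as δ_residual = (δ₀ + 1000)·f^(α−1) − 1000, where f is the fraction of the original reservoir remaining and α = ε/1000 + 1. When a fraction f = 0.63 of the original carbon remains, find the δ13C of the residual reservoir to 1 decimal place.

-28.8‰

Rayleigh residual: δ_res = (δ₀ + 1000)·f^(α−1) − 1000
α − 1 = -0.01830
f^(α−1) = 0.63^(-0.01830) = 1.008491
δ_res = (-37.0 + 1000) × 1.008491 − 1000 = 971.177 − 1000 = -28.82‰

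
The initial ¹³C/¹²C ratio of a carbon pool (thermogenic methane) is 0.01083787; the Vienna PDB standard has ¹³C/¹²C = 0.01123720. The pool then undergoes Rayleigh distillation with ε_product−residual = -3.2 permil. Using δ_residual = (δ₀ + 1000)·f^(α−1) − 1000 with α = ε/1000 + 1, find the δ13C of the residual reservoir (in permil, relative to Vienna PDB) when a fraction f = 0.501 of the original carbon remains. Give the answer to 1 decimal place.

δ₀ = (0.01083787/0.01123720 − 1)×1000 = (0.964464 − 1)×1000 = -35.536 permil
α − 1 = ε/1000 = -0.0032
f^(α−1) = 0.501^(-0.0032) = 1.002214
δ_res = (-35.536 + 1000) × 1.002214 − 1000 = 966.599 − 1000 = -33.40 permil

-33.4 permil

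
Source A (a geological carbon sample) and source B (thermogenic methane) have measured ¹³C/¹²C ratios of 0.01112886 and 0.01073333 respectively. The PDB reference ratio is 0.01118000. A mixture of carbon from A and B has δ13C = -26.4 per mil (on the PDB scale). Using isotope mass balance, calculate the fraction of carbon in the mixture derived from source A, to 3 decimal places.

0.383

δ_A = (0.01112886/0.01118000 − 1)×1000 = (0.995426 − 1)×1000 = -4.574 per mil
δ_B = (0.01073333/0.01118000 − 1)×1000 = (0.960047 − 1)×1000 = -39.953 per mil
f_A = (δ_mix − δ_B)/(δ_A − δ_B) = (-26.4 − (-39.953))/(-4.574 − (-39.953))
f_A = 13.553 / 35.378 = 0.3831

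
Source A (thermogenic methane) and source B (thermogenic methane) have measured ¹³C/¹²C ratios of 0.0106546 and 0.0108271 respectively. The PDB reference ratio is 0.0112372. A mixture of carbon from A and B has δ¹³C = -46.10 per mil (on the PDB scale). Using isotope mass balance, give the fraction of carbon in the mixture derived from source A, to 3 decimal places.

0.626

δ_A = (0.0106546/0.0112372 − 1)×1000 = (0.948154 − 1)×1000 = -51.846 per mil
δ_B = (0.0108271/0.0112372 − 1)×1000 = (0.963505 − 1)×1000 = -36.495 per mil
f_A = (δ_mix − δ_B)/(δ_A − δ_B) = (-46.10 − (-36.495))/(-51.846 − (-36.495))
f_A = -9.605 / -15.351 = 0.6257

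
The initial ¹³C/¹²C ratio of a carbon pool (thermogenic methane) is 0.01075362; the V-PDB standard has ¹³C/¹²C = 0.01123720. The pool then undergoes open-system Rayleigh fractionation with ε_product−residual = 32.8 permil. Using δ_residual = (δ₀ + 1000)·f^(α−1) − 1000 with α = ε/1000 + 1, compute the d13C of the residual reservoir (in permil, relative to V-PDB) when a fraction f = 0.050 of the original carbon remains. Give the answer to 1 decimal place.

δ₀ = (0.01075362/0.01123720 − 1)×1000 = (0.956966 − 1)×1000 = -43.034 permil
α − 1 = ε/1000 = 0.0328
f^(α−1) = 0.050^(0.0328) = 0.906413
δ_res = (-43.034 + 1000) × 0.906413 − 1000 = 867.407 − 1000 = -132.59 permil

-132.6 permil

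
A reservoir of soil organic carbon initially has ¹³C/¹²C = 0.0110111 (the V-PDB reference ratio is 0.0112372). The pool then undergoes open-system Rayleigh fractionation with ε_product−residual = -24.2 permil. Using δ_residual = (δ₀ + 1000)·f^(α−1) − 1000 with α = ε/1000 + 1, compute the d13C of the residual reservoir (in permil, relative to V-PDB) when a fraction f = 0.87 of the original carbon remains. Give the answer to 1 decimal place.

δ₀ = (0.0110111/0.0112372 − 1)×1000 = (0.979879 − 1)×1000 = -20.121 permil
α − 1 = ε/1000 = -0.0242
f^(α−1) = 0.87^(-0.0242) = 1.003376
δ_res = (-20.121 + 1000) × 1.003376 − 1000 = 983.187 − 1000 = -16.81 permil

-16.8 permil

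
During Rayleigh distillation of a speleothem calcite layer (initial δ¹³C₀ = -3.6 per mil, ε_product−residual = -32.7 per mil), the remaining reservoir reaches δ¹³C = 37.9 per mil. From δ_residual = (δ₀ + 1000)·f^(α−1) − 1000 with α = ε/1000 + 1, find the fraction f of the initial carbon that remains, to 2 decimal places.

α − 1 = ε/1000 = -0.0327
(δ_res + 1000)/(δ₀ + 1000) = (37.9 + 1000)/(-3.6 + 1000) = 1037.9/996.4 = 1.041650
f = 1.041650^(1/-0.0327) = exp(ln(1.041650)/-0.0327) = exp(0.04081/-0.0327)
f = exp(-1.2479) = 0.2871

0.29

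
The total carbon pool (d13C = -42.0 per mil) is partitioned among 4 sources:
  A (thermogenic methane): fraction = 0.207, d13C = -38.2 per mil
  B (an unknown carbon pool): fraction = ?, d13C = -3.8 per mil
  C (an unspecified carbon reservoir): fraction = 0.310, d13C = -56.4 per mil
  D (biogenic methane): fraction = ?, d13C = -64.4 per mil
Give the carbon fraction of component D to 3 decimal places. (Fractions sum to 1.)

Let f_D and f_B be the unknown fractions; fractions sum to 1 so f_D + f_B = 0.483.
Mass balance: Σ fᵢ·δᵢ = δ_bulk ⇒ f_D·(-64.4) + f_B·(-3.8) = -42.0 − (-25.391) = -16.609
Substitute f_B = 0.483 − f_D:
f_D·(-64.4 − -3.8) = -16.609 − 0.483×(-3.8) = -14.773
f_D = -14.773 / -60.6 = 0.2438

0.244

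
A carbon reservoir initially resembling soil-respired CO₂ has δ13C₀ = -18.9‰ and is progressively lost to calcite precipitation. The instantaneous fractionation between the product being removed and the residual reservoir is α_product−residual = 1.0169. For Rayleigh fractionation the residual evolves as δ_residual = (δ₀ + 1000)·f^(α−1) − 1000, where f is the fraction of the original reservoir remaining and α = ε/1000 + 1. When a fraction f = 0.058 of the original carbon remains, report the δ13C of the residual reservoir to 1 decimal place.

Rayleigh residual: δ_res = (δ₀ + 1000)·f^(α−1) − 1000
α − 1 = 0.01690
f^(α−1) = 0.058^(0.01690) = 0.953020
δ_res = (-18.9 + 1000) × 0.953020 − 1000 = 935.008 − 1000 = -64.99‰

-65.0‰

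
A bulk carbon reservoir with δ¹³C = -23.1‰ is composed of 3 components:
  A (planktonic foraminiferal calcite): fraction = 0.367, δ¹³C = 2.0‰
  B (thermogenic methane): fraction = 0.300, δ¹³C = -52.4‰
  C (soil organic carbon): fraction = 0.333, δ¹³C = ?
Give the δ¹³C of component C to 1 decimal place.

-24.4‰

Isotope mass balance: δ_bulk = Σ fᵢ·δᵢ.
-23.1 = 0.367×(2.0) + 0.300×(-52.4) + 0.333×δ_C
0.333·δ_C = -23.1 − (-14.986) = -8.114
δ_C = -8.114 / 0.333 = -24.37‰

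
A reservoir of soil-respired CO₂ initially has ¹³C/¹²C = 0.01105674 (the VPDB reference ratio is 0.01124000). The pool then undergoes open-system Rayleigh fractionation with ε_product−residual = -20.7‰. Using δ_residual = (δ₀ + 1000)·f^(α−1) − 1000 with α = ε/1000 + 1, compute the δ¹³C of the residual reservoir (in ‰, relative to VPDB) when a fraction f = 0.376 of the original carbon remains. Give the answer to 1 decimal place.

3.8‰

δ₀ = (0.01105674/0.01124000 − 1)×1000 = (0.983696 − 1)×1000 = -16.304‰
α − 1 = ε/1000 = -0.0207
f^(α−1) = 0.376^(-0.0207) = 1.020454
δ_res = (-16.304 + 1000) × 1.020454 − 1000 = 1003.817 − 1000 = 3.82‰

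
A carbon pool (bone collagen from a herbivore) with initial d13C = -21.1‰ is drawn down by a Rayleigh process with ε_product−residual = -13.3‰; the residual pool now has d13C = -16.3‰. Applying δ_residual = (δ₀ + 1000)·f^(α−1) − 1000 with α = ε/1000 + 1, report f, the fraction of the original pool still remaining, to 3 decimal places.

0.692

α − 1 = ε/1000 = -0.0133
(δ_res + 1000)/(δ₀ + 1000) = (-16.3 + 1000)/(-21.1 + 1000) = 983.7/978.9 = 1.004903
f = 1.004903^(1/-0.0133) = exp(ln(1.004903)/-0.0133) = exp(0.00489/-0.0133)
f = exp(-0.3678) = 0.6923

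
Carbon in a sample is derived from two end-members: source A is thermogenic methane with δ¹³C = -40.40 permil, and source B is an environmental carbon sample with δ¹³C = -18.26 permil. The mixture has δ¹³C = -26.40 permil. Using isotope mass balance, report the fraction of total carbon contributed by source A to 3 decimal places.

δ_mix = f_A·δ_A + (1 − f_A)·δ_B  ⇒  f_A = (δ_mix − δ_B)/(δ_A − δ_B)
f_A = (-26.40 − (-18.26)) / (-40.40 − (-18.26))
f_A = -8.14 / -22.14 = 0.3677

0.368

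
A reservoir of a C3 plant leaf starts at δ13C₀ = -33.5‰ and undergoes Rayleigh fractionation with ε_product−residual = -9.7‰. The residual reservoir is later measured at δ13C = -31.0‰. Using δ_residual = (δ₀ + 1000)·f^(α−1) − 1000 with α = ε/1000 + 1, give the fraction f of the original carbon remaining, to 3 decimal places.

0.766

α − 1 = ε/1000 = -0.0097
(δ_res + 1000)/(δ₀ + 1000) = (-31.0 + 1000)/(-33.5 + 1000) = 969.0/966.5 = 1.002587
f = 1.002587^(1/-0.0097) = exp(ln(1.002587)/-0.0097) = exp(0.00258/-0.0097)
f = exp(-0.2663) = 0.7662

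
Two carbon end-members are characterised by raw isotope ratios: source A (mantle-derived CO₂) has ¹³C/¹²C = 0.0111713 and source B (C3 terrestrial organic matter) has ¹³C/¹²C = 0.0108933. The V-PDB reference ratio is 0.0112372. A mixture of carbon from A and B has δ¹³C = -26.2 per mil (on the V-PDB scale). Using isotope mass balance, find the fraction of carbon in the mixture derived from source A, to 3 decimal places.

δ_A = (0.0111713/0.0112372 − 1)×1000 = (0.994136 − 1)×1000 = -5.864 per mil
δ_B = (0.0108933/0.0112372 − 1)×1000 = (0.969396 − 1)×1000 = -30.604 per mil
f_A = (δ_mix − δ_B)/(δ_A − δ_B) = (-26.2 − (-30.604))/(-5.864 − (-30.604))
f_A = 4.404 / 24.739 = 0.1780

0.178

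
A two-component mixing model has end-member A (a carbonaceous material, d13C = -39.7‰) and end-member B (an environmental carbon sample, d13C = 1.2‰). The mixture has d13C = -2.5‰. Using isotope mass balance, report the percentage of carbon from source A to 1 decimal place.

δ_mix = f_A·δ_A + (1 − f_A)·δ_B  ⇒  f_A = (δ_mix − δ_B)/(δ_A − δ_B)
f_A = (-2.5 − (1.2)) / (-39.7 − (1.2))
f_A = -3.7 / -40.9 = 0.0905

9.0%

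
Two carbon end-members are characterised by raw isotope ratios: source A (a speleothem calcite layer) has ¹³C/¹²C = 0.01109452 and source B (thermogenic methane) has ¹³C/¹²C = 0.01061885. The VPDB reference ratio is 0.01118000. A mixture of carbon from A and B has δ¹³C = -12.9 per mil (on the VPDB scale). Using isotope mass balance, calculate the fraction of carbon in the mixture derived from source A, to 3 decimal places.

δ_A = (0.01109452/0.01118000 − 1)×1000 = (0.992354 − 1)×1000 = -7.646 per mil
δ_B = (0.01061885/0.01118000 − 1)×1000 = (0.949808 − 1)×1000 = -50.192 per mil
f_A = (δ_mix − δ_B)/(δ_A − δ_B) = (-12.9 − (-50.192))/(-7.646 − (-50.192))
f_A = 37.292 / 42.547 = 0.8765

0.877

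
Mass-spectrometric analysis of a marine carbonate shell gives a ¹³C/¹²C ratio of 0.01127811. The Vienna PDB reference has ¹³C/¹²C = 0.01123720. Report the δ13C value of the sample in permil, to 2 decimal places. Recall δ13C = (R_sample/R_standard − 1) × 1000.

δ13C = (R_sample / R_standard − 1) × 1000
R_sample / R_standard = 0.01127811 / 0.01123720 = 1.003641
δ13C = (1.003641 − 1) × 1000 = 3.641 permil

3.64 permil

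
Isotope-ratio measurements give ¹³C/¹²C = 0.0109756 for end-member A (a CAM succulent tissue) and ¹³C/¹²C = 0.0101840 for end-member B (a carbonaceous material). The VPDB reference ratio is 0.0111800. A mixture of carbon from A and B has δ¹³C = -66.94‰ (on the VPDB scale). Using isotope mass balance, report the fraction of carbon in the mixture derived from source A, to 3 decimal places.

0.313

δ_A = (0.0109756/0.0111800 − 1)×1000 = (0.981717 − 1)×1000 = -18.283‰
δ_B = (0.0101840/0.0111800 − 1)×1000 = (0.910912 − 1)×1000 = -89.088‰
f_A = (δ_mix − δ_B)/(δ_A − δ_B) = (-66.94 − (-89.088))/(-18.283 − (-89.088))
f_A = 22.148 / 70.805 = 0.3128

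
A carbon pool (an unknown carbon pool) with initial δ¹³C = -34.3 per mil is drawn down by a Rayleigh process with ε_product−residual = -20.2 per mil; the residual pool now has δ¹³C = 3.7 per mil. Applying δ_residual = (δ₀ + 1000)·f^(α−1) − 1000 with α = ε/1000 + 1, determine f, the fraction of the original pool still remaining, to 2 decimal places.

α − 1 = ε/1000 = -0.0202
(δ_res + 1000)/(δ₀ + 1000) = (3.7 + 1000)/(-34.3 + 1000) = 1003.7/965.7 = 1.039350
f = 1.039350^(1/-0.0202) = exp(ln(1.039350)/-0.0202) = exp(0.03860/-0.0202)
f = exp(-1.9107) = 0.1480

0.15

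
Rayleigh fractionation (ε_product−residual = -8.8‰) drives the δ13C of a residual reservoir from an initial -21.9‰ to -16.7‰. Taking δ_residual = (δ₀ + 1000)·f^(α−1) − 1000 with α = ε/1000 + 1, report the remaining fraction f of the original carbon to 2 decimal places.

α − 1 = ε/1000 = -0.0088
(δ_res + 1000)/(δ₀ + 1000) = (-16.7 + 1000)/(-21.9 + 1000) = 983.3/978.1 = 1.005316
f = 1.005316^(1/-0.0088) = exp(ln(1.005316)/-0.0088) = exp(0.00530/-0.0088)
f = exp(-0.6025) = 0.5474

0.55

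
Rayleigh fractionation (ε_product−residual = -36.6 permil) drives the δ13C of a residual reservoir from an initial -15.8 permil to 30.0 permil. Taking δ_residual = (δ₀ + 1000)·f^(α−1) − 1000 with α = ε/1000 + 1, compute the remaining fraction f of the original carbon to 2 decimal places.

0.29

α − 1 = ε/1000 = -0.0366
(δ_res + 1000)/(δ₀ + 1000) = (30.0 + 1000)/(-15.8 + 1000) = 1030.0/984.2 = 1.046535
f = 1.046535^(1/-0.0366) = exp(ln(1.046535)/-0.0366) = exp(0.04548/-0.0366)
f = exp(-1.2428) = 0.2886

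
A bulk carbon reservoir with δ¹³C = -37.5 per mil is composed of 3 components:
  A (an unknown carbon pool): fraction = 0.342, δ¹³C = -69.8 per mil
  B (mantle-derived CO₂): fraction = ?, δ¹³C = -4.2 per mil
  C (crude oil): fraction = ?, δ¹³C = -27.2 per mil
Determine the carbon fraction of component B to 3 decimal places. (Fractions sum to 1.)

Let f_B and f_C be the unknown fractions; fractions sum to 1 so f_B + f_C = 0.658.
Mass balance: Σ fᵢ·δᵢ = δ_bulk ⇒ f_B·(-4.2) + f_C·(-27.2) = -37.5 − (-23.872) = -13.628
Substitute f_C = 0.658 − f_B:
f_B·(-4.2 − -27.2) = -13.628 − 0.658×(-27.2) = 4.269
f_B = 4.269 / 23.0 = 0.1856

0.186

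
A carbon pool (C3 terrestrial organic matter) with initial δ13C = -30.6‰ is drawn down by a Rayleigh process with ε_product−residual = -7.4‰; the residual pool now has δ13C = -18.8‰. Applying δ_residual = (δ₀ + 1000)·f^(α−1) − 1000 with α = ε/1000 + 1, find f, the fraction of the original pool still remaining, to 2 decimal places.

α − 1 = ε/1000 = -0.0074
(δ_res + 1000)/(δ₀ + 1000) = (-18.8 + 1000)/(-30.6 + 1000) = 981.2/969.4 = 1.012172
f = 1.012172^(1/-0.0074) = exp(ln(1.012172)/-0.0074) = exp(0.01210/-0.0074)
f = exp(-1.6350) = 0.1950

0.19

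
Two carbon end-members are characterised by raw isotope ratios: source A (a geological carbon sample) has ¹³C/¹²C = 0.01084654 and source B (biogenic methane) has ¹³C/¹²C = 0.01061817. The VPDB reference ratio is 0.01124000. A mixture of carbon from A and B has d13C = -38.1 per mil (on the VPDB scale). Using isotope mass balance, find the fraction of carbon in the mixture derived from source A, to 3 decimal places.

δ_A = (0.01084654/0.01124000 − 1)×1000 = (0.964995 − 1)×1000 = -35.005 per mil
δ_B = (0.01061817/0.01124000 − 1)×1000 = (0.944677 − 1)×1000 = -55.323 per mil
f_A = (δ_mix − δ_B)/(δ_A − δ_B) = (-38.1 − (-55.323))/(-35.005 − (-55.323))
f_A = 17.223 / 20.318 = 0.8477

0.848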